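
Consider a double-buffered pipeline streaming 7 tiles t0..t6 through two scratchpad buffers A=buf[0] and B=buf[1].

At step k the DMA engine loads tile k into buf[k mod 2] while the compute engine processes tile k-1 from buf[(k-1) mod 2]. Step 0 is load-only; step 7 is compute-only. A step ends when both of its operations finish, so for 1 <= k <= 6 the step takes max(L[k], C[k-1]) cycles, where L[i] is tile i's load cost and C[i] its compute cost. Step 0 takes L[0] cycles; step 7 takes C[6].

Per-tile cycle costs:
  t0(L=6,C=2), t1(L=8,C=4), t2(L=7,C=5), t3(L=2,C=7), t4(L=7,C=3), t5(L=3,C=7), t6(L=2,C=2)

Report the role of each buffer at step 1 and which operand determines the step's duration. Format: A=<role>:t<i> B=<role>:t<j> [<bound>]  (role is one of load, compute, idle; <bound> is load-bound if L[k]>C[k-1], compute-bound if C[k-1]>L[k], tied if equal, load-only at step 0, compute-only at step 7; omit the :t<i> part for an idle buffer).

step 1: A=compute:t0 B=load:t1 [load-bound]

[0] DMA t0→A (6c) ∥ CU idle ⇒ 6c, clock 6
[1] DMA t1→B (8c) ∥ CU A:t0 (2c) ⇒ 8c, clock 14
[2] DMA t2→A (7c) ∥ CU B:t1 (4c) ⇒ 7c, clock 21
[3] DMA t3→B (2c) ∥ CU A:t2 (5c) ⇒ 5c, clock 26
[4] DMA t4→A (7c) ∥ CU B:t3 (7c) ⇒ 7c, clock 33
[5] DMA t5→B (3c) ∥ CU A:t4 (3c) ⇒ 3c, clock 36
[6] DMA t6→A (2c) ∥ CU B:t5 (7c) ⇒ 7c, clock 43
[7] DMA idle ∥ CU A:t6 (2c) ⇒ 2c, clock 45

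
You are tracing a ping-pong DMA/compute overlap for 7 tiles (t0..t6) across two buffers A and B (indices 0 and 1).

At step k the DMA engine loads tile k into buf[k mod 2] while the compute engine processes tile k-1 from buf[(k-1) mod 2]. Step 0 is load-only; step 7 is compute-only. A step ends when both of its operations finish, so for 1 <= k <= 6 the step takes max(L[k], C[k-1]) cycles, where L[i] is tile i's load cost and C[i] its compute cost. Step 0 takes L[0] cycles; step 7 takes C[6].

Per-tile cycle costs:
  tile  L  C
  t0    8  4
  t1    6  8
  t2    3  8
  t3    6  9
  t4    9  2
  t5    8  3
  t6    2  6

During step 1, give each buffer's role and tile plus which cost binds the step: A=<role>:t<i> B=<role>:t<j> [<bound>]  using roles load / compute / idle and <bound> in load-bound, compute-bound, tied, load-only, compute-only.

[0] DMA t0→A (8c) ∥ CU idle ⇒ 8c, clock 8
[1] DMA t1→B (6c) ∥ CU A:t0 (4c) ⇒ 6c, clock 14
[2] DMA t2→A (3c) ∥ CU B:t1 (8c) ⇒ 8c, clock 22
[3] DMA t3→B (6c) ∥ CU A:t2 (8c) ⇒ 8c, clock 30
[4] DMA t4→A (9c) ∥ CU B:t3 (9c) ⇒ 9c, clock 39
[5] DMA t5→B (8c) ∥ CU A:t4 (2c) ⇒ 8c, clock 47
[6] DMA t6→A (2c) ∥ CU B:t5 (3c) ⇒ 3c, clock 50
[7] DMA idle ∥ CU A:t6 (6c) ⇒ 6c, clock 56

step 1: A=compute:t0 B=load:t1 [load-bound]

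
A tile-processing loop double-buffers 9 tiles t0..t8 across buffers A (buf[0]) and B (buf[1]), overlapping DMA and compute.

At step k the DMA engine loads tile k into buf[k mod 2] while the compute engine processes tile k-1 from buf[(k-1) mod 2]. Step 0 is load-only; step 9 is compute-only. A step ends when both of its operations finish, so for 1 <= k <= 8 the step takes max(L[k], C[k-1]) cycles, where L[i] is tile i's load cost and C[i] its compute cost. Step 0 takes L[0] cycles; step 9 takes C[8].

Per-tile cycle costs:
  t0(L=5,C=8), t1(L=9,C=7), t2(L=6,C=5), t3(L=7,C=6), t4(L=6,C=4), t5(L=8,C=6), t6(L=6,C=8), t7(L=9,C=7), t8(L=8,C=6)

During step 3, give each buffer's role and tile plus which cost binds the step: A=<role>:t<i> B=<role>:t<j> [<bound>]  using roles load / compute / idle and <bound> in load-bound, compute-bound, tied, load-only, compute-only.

step 3: A=compute:t2 B=load:t3 [load-bound]

  0. 5=5c; end=5; A:t0 B:-
  1. max(9,8)=9c; end=14; A:t0 B:t1
  2. max(6,7)=7c; end=21; A:t2 B:t1
  3. max(7,5)=7c; end=28; A:t2 B:t3
  4. max(6,6)=6c; end=34; A:t4 B:t3
  5. max(8,4)=8c; end=42; A:t4 B:t5
  6. max(6,6)=6c; end=48; A:t6 B:t5
  7. max(9,8)=9c; end=57; A:t6 B:t7
  8. max(8,7)=8c; end=65; A:t8 B:t7
  9. 6=6c; end=71; A:t8 B:t7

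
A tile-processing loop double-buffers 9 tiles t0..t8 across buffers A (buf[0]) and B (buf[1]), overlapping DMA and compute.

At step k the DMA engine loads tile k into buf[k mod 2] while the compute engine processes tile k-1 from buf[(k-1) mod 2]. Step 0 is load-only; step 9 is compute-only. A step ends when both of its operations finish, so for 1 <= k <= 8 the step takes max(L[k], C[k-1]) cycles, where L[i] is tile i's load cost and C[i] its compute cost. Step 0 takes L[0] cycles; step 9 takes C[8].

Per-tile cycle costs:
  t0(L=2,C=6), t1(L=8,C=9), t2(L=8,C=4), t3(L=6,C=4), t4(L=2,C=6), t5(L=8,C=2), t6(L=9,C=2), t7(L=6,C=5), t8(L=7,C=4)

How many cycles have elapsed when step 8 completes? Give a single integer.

end_cycle[8] = 59

  0. 2=2c; end=2; A:t0 B:-
  1. max(8,6)=8c; end=10; A:t0 B:t1
  2. max(8,9)=9c; end=19; A:t2 B:t1
  3. max(6,4)=6c; end=25; A:t2 B:t3
  4. max(2,4)=4c; end=29; A:t4 B:t3
  5. max(8,6)=8c; end=37; A:t4 B:t5
  6. max(9,2)=9c; end=46; A:t6 B:t5
  7. max(6,2)=6c; end=52; A:t6 B:t7
  8. max(7,5)=7c; end=59; A:t8 B:t7
  9. 4=4c; end=63; A:t8 B:t7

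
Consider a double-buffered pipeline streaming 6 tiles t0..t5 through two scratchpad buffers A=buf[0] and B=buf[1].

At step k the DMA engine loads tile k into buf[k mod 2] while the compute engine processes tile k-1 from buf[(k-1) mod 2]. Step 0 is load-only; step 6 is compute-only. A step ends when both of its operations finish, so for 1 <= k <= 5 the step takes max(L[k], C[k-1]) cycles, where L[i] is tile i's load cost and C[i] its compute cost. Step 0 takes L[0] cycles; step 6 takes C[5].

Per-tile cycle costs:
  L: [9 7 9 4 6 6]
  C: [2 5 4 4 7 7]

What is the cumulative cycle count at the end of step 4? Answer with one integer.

end_cycle[4] = 35

[0] DMA t0→A (9c) ∥ CU idle ⇒ 9c, clock 9
[1] DMA t1→B (7c) ∥ CU A:t0 (2c) ⇒ 7c, clock 16
[2] DMA t2→A (9c) ∥ CU B:t1 (5c) ⇒ 9c, clock 25
[3] DMA t3→B (4c) ∥ CU A:t2 (4c) ⇒ 4c, clock 29
[4] DMA t4→A (6c) ∥ CU B:t3 (4c) ⇒ 6c, clock 35
[5] DMA t5→B (6c) ∥ CU A:t4 (7c) ⇒ 7c, clock 42
[6] DMA idle ∥ CU B:t5 (7c) ⇒ 7c, clock 49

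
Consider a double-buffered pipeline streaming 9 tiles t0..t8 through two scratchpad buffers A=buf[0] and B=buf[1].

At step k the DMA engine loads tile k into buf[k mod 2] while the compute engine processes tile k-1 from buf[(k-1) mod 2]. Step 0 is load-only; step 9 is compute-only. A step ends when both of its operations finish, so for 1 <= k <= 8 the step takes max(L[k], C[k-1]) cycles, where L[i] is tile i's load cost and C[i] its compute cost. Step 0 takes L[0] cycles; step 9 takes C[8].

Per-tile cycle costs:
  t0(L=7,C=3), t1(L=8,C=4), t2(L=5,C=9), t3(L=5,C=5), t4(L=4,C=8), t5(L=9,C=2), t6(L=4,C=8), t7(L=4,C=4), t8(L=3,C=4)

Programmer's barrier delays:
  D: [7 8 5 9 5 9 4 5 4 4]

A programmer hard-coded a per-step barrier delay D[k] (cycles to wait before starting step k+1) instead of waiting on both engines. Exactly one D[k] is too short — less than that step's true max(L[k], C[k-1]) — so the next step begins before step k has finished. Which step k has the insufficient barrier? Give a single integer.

hazard at step 7

step 0: need L[0]=7 = 7; D[0]=7 ok
step 1: need max(L[1]=8,C[0]=3) = 8; D[1]=8 ok
step 2: need max(L[2]=5,C[1]=4) = 5; D[2]=5 ok
step 3: need max(L[3]=5,C[2]=9) = 9; D[3]=9 ok
step 4: need max(L[4]=4,C[3]=5) = 5; D[4]=5 ok
step 5: need max(L[5]=9,C[4]=8) = 9; D[5]=9 ok
step 6: need max(L[6]=4,C[5]=2) = 4; D[6]=4 ok
step 7: need max(L[7]=4,C[6]=8) = 8; D[7]=5 SHORT
step 8: need max(L[8]=3,C[7]=4) = 4; D[8]=4 ok
step 9: need C[8]=4 = 4; D[9]=4 ok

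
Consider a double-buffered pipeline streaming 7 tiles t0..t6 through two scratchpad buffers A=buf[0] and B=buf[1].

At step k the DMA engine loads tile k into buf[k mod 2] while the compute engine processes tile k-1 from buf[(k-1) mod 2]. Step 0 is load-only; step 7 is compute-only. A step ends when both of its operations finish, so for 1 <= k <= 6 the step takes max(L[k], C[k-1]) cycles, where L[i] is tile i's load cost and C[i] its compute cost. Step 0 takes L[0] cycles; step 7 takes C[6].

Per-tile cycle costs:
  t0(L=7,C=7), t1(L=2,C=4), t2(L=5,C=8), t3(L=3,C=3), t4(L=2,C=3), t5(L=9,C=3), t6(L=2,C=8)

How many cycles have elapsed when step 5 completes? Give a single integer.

end_cycle[5] = 39

step 0: L[0]=7 → dur=7, Σ=7 | A=load:t0 B=idle [load-only]
step 1: L[1]=2 C[0]=7 → dur=7, Σ=14 | A=compute:t0 B=load:t1 [compute-bound]
step 2: L[2]=5 C[1]=4 → dur=5, Σ=19 | A=load:t2 B=compute:t1 [load-bound]
step 3: L[3]=3 C[2]=8 → dur=8, Σ=27 | A=compute:t2 B=load:t3 [compute-bound]
step 4: L[4]=2 C[3]=3 → dur=3, Σ=30 | A=load:t4 B=compute:t3 [compute-bound]
step 5: L[5]=9 C[4]=3 → dur=9, Σ=39 | A=compute:t4 B=load:t5 [load-bound]
step 6: L[6]=2 C[5]=3 → dur=3, Σ=42 | A=load:t6 B=compute:t5 [compute-bound]
step 7: C[6]=8 → dur=8, Σ=50 | A=compute:t6 B=idle [compute-only]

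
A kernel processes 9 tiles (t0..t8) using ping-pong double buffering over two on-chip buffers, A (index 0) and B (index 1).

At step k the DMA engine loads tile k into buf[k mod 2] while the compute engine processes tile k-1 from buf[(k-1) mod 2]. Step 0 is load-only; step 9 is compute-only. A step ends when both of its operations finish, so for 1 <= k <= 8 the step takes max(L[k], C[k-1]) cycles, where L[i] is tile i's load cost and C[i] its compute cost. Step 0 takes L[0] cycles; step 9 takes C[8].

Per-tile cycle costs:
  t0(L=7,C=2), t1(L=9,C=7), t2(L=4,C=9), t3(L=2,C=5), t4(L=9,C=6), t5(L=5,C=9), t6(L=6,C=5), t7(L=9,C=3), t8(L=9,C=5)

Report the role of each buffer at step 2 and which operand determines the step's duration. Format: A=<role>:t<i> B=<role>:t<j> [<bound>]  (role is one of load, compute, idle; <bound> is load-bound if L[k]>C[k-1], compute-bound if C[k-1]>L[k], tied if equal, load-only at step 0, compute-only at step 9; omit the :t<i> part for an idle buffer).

step 2: A=load:t2 B=compute:t1 [compute-bound]

step 0: L[0]=7 → dur=7, Σ=7 | A=load:t0 B=idle [load-only]
step 1: L[1]=9 C[0]=2 → dur=9, Σ=16 | A=compute:t0 B=load:t1 [load-bound]
step 2: L[2]=4 C[1]=7 → dur=7, Σ=23 | A=load:t2 B=compute:t1 [compute-bound]
step 3: L[3]=2 C[2]=9 → dur=9, Σ=32 | A=compute:t2 B=load:t3 [compute-bound]
step 4: L[4]=9 C[3]=5 → dur=9, Σ=41 | A=load:t4 B=compute:t3 [load-bound]
step 5: L[5]=5 C[4]=6 → dur=6, Σ=47 | A=compute:t4 B=load:t5 [compute-bound]
step 6: L[6]=6 C[5]=9 → dur=9, Σ=56 | A=load:t6 B=compute:t5 [compute-bound]
step 7: L[7]=9 C[6]=5 → dur=9, Σ=65 | A=compute:t6 B=load:t7 [load-bound]
step 8: L[8]=9 C[7]=3 → dur=9, Σ=74 | A=load:t8 B=compute:t7 [load-bound]
step 9: C[8]=5 → dur=5, Σ=79 | A=compute:t8 B=idle [compute-only]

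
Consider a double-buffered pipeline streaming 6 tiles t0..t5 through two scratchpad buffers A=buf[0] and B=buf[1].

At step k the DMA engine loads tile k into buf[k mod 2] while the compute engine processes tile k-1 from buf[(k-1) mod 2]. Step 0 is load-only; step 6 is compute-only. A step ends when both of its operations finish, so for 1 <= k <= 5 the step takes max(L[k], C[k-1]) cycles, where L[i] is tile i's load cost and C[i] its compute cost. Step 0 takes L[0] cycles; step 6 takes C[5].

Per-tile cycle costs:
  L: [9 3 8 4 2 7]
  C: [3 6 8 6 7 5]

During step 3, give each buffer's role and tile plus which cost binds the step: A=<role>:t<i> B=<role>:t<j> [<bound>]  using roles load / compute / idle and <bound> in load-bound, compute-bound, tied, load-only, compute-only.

k=0 load=t0/9c comp=- wait=9 total=9
k=1 load=t1/3c comp=t0/3c wait=3 total=12
k=2 load=t2/8c comp=t1/6c wait=8 total=20
k=3 load=t3/4c comp=t2/8c wait=8 total=28
k=4 load=t4/2c comp=t3/6c wait=6 total=34
k=5 load=t5/7c comp=t4/7c wait=7 total=41
k=6 load=- comp=t5/5c wait=5 total=46

step 3: A=compute:t2 B=load:t3 [compute-bound]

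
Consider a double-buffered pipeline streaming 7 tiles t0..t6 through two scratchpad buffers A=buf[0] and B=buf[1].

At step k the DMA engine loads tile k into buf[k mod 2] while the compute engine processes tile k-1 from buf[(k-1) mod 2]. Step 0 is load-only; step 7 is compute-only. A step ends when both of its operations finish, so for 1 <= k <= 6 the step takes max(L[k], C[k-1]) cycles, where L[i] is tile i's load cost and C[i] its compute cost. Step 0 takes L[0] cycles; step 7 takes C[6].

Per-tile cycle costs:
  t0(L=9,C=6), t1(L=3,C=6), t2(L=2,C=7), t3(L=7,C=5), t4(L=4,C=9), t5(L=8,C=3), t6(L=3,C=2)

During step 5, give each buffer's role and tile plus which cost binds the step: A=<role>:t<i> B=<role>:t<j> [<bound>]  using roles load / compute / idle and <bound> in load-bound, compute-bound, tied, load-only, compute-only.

step 5: A=compute:t4 B=load:t5 [compute-bound]

  0. 9=9c; end=9; A:t0 B:-
  1. max(3,6)=6c; end=15; A:t0 B:t1
  2. max(2,6)=6c; end=21; A:t2 B:t1
  3. max(7,7)=7c; end=28; A:t2 B:t3
  4. max(4,5)=5c; end=33; A:t4 B:t3
  5. max(8,9)=9c; end=42; A:t4 B:t5
  6. max(3,3)=3c; end=45; A:t6 B:t5
  7. 2=2c; end=47; A:t6 B:t5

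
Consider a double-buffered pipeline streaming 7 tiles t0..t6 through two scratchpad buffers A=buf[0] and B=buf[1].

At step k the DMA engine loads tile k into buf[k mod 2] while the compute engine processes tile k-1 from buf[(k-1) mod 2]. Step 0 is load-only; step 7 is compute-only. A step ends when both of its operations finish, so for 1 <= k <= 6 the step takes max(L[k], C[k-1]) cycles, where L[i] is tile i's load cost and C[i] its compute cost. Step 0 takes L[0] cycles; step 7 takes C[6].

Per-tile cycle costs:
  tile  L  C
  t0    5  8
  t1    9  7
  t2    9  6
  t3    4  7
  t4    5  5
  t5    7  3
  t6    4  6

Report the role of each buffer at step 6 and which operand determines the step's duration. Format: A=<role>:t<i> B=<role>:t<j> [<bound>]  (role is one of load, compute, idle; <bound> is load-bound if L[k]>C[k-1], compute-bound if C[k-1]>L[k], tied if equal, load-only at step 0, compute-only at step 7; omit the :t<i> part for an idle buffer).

  0. 5=5c; end=5; A:t0 B:-
  1. max(9,8)=9c; end=14; A:t0 B:t1
  2. max(9,7)=9c; end=23; A:t2 B:t1
  3. max(4,6)=6c; end=29; A:t2 B:t3
  4. max(5,7)=7c; end=36; A:t4 B:t3
  5. max(7,5)=7c; end=43; A:t4 B:t5
  6. max(4,3)=4c; end=47; A:t6 B:t5
  7. 6=6c; end=53; A:t6 B:t5

step 6: A=load:t6 B=compute:t5 [load-bound]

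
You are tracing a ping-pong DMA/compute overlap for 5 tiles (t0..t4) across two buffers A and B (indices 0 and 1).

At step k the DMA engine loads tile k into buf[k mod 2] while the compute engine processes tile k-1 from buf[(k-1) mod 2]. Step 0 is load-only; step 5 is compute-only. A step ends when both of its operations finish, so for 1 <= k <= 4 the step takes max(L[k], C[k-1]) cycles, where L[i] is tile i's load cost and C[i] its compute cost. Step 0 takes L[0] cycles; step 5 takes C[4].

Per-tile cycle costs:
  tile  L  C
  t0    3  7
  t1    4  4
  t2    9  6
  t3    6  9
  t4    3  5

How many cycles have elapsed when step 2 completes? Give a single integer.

end_cycle[2] = 19

[0] DMA t0→A (3c) ∥ CU idle ⇒ 3c, clock 3
[1] DMA t1→B (4c) ∥ CU A:t0 (7c) ⇒ 7c, clock 10
[2] DMA t2→A (9c) ∥ CU B:t1 (4c) ⇒ 9c, clock 19
[3] DMA t3→B (6c) ∥ CU A:t2 (6c) ⇒ 6c, clock 25
[4] DMA t4→A (3c) ∥ CU B:t3 (9c) ⇒ 9c, clock 34
[5] DMA idle ∥ CU A:t4 (5c) ⇒ 5c, clock 39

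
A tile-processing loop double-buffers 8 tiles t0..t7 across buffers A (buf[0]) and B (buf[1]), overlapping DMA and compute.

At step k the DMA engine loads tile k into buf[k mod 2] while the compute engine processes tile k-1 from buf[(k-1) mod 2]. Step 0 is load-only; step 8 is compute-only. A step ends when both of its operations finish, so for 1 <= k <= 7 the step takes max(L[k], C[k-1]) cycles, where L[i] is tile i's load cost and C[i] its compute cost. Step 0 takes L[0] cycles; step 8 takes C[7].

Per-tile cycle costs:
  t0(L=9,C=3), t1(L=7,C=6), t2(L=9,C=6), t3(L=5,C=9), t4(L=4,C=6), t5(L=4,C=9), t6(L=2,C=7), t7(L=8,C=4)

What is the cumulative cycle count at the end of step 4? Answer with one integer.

step 0: L[0]=9 → dur=9, Σ=9 | A=load:t0 B=idle [load-only]
step 1: L[1]=7 C[0]=3 → dur=7, Σ=16 | A=compute:t0 B=load:t1 [load-bound]
step 2: L[2]=9 C[1]=6 → dur=9, Σ=25 | A=load:t2 B=compute:t1 [load-bound]
step 3: L[3]=5 C[2]=6 → dur=6, Σ=31 | A=compute:t2 B=load:t3 [compute-bound]
step 4: L[4]=4 C[3]=9 → dur=9, Σ=40 | A=load:t4 B=compute:t3 [compute-bound]
step 5: L[5]=4 C[4]=6 → dur=6, Σ=46 | A=compute:t4 B=load:t5 [compute-bound]
step 6: L[6]=2 C[5]=9 → dur=9, Σ=55 | A=load:t6 B=compute:t5 [compute-bound]
step 7: L[7]=8 C[6]=7 → dur=8, Σ=63 | A=compute:t6 B=load:t7 [load-bound]
step 8: C[7]=4 → dur=4, Σ=67 | A=idle B=compute:t7 [compute-only]

end_cycle[4] = 40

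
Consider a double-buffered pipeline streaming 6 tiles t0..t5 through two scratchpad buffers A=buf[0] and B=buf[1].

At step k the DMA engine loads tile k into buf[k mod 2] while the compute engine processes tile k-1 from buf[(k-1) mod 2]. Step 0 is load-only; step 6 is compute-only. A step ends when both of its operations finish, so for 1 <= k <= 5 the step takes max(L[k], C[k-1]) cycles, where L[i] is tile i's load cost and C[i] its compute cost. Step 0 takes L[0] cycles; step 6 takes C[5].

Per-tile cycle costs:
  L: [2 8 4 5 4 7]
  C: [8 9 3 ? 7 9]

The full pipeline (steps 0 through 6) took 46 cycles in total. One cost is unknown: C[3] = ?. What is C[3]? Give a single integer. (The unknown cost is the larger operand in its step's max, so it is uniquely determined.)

C[3] = 6

step 0 → dur = L[0]=2 = 2
step 1 → dur = max(L[1]=8, C[0]=8) = 8
step 2 → dur = max(L[2]=4, C[1]=9) = 9
step 3 → dur = max(L[3]=5, C[2]=3) = 5
step 4 → dur = max(L[4]=4, C[3]=?) = C[3]  (unknown; binding)
step 5 → dur = max(L[5]=7, C[4]=7) = 7
step 6 → dur = C[5]=9 = 9
sum of known step durations = 40
dur[4] = total - known = 46 - 40 = 6
C[3] is the binding max in step 4, so C[3] = dur[4] = 6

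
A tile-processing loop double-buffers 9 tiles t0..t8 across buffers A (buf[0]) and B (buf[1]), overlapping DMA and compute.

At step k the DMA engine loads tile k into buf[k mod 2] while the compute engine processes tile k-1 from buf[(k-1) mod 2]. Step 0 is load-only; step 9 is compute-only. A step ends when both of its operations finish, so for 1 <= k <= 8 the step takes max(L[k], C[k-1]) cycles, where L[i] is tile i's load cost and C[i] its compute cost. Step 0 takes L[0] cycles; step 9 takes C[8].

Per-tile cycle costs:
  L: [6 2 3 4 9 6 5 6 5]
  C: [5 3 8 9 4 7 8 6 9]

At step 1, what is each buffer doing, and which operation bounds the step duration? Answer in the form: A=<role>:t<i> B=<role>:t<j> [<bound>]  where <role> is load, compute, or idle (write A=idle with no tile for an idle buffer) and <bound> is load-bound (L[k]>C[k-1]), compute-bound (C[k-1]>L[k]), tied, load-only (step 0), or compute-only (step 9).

step 0: L[0]=6 → dur=6, Σ=6 | A=load:t0 B=idle [load-only]
step 1: L[1]=2 C[0]=5 → dur=5, Σ=11 | A=compute:t0 B=load:t1 [compute-bound]
step 2: L[2]=3 C[1]=3 → dur=3, Σ=14 | A=load:t2 B=compute:t1 [tied]
step 3: L[3]=4 C[2]=8 → dur=8, Σ=22 | A=compute:t2 B=load:t3 [compute-bound]
step 4: L[4]=9 C[3]=9 → dur=9, Σ=31 | A=load:t4 B=compute:t3 [tied]
step 5: L[5]=6 C[4]=4 → dur=6, Σ=37 | A=compute:t4 B=load:t5 [load-bound]
step 6: L[6]=5 C[5]=7 → dur=7, Σ=44 | A=load:t6 B=compute:t5 [compute-bound]
step 7: L[7]=6 C[6]=8 → dur=8, Σ=52 | A=compute:t6 B=load:t7 [compute-bound]
step 8: L[8]=5 C[7]=6 → dur=6, Σ=58 | A=load:t8 B=compute:t7 [compute-bound]
step 9: C[8]=9 → dur=9, Σ=67 | A=compute:t8 B=idle [compute-only]

step 1: A=compute:t0 B=load:t1 [compute-bound]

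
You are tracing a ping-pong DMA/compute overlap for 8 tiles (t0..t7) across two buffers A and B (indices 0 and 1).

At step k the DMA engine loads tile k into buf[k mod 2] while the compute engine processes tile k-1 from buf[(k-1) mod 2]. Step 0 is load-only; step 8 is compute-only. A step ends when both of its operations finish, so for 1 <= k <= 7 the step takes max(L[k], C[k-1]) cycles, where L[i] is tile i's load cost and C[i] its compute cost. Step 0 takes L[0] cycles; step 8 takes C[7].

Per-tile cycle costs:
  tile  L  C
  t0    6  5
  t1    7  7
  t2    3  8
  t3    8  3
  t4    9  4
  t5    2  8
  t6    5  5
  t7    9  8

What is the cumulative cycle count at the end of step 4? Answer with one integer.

end_cycle[4] = 37

  0. 6=6c; end=6; A:t0 B:-
  1. max(7,5)=7c; end=13; A:t0 B:t1
  2. max(3,7)=7c; end=20; A:t2 B:t1
  3. max(8,8)=8c; end=28; A:t2 B:t3
  4. max(9,3)=9c; end=37; A:t4 B:t3
  5. max(2,4)=4c; end=41; A:t4 B:t5
  6. max(5,8)=8c; end=49; A:t6 B:t5
  7. max(9,5)=9c; end=58; A:t6 B:t7
  8. 8=8c; end=66; A:t6 B:t7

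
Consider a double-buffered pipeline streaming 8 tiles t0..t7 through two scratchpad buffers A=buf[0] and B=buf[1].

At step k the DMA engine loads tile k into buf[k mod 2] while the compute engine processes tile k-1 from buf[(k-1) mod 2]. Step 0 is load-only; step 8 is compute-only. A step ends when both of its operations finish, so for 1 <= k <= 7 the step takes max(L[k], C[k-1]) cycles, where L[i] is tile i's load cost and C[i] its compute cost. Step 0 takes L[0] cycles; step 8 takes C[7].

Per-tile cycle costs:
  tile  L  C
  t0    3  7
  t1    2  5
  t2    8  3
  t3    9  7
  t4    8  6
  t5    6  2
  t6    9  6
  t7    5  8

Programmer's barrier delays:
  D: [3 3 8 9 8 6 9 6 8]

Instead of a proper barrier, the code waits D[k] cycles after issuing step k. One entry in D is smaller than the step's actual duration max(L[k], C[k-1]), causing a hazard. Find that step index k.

hazard at step 1

k=0 barrier L[0]=3→3c, D[0]=3 ok
k=1 barrier max(L[1]=2,C[0]=7)→7c, D[1]=3 SHORT
k=2 barrier max(L[2]=8,C[1]=5)→8c, D[2]=8 ok
k=3 barrier max(L[3]=9,C[2]=3)→9c, D[3]=9 ok
k=4 barrier max(L[4]=8,C[3]=7)→8c, D[4]=8 ok
k=5 barrier max(L[5]=6,C[4]=6)→6c, D[5]=6 ok
k=6 barrier max(L[6]=9,C[5]=2)→9c, D[6]=9 ok
k=7 barrier max(L[7]=5,C[6]=6)→6c, D[7]=6 ok
k=8 barrier C[7]=8→8c, D[8]=8 ok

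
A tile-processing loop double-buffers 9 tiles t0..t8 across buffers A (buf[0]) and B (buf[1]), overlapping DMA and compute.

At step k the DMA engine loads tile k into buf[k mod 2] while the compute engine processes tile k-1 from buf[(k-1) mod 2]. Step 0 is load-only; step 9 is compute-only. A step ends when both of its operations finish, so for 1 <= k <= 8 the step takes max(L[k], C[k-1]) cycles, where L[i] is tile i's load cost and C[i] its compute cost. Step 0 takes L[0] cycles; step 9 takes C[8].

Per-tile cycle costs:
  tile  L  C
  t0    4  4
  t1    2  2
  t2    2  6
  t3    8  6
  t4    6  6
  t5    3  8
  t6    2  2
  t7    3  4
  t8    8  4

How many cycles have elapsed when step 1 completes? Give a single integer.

k=0 load=t0/4c comp=- wait=4 total=4
k=1 load=t1/2c comp=t0/4c wait=4 total=8
k=2 load=t2/2c comp=t1/2c wait=2 total=10
k=3 load=t3/8c comp=t2/6c wait=8 total=18
k=4 load=t4/6c comp=t3/6c wait=6 total=24
k=5 load=t5/3c comp=t4/6c wait=6 total=30
k=6 load=t6/2c comp=t5/8c wait=8 total=38
k=7 load=t7/3c comp=t6/2c wait=3 total=41
k=8 load=t8/8c comp=t7/4c wait=8 total=49
k=9 load=- comp=t8/4c wait=4 total=53

end_cycle[1] = 8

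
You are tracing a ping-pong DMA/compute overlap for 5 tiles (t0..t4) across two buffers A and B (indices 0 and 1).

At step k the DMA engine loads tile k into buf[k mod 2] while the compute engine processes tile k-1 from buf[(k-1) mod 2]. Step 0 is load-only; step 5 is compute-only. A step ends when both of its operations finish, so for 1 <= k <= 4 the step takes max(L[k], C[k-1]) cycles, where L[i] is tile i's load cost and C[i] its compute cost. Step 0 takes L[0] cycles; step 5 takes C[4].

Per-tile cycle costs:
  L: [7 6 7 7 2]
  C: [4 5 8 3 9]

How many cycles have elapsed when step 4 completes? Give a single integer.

k=0 load=t0/7c comp=- wait=7 total=7
k=1 load=t1/6c comp=t0/4c wait=6 total=13
k=2 load=t2/7c comp=t1/5c wait=7 total=20
k=3 load=t3/7c comp=t2/8c wait=8 total=28
k=4 load=t4/2c comp=t3/3c wait=3 total=31
k=5 load=- comp=t4/9c wait=9 total=40

end_cycle[4] = 31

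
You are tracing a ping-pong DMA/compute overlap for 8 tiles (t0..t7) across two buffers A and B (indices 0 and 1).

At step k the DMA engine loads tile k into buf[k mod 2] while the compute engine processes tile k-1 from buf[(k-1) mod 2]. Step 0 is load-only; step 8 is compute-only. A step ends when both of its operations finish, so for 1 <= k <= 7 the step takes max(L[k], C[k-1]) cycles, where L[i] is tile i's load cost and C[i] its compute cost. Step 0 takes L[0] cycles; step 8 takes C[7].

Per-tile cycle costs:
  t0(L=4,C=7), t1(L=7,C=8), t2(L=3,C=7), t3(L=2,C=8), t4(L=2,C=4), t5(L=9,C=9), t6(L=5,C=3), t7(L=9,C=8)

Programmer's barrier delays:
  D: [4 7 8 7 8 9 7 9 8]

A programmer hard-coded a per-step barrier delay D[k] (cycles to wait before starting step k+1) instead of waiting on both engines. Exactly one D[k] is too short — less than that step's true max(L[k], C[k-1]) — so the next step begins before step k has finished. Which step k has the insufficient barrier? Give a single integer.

hazard at step 6

step 0: need L[0]=4 = 4; D[0]=4 ok
step 1: need max(L[1]=7,C[0]=7) = 7; D[1]=7 ok
step 2: need max(L[2]=3,C[1]=8) = 8; D[2]=8 ok
step 3: need max(L[3]=2,C[2]=7) = 7; D[3]=7 ok
step 4: need max(L[4]=2,C[3]=8) = 8; D[4]=8 ok
step 5: need max(L[5]=9,C[4]=4) = 9; D[5]=9 ok
step 6: need max(L[6]=5,C[5]=9) = 9; D[6]=7 SHORT
step 7: need max(L[7]=9,C[6]=3) = 9; D[7]=9 ok
step 8: need C[7]=8 = 8; D[8]=8 ok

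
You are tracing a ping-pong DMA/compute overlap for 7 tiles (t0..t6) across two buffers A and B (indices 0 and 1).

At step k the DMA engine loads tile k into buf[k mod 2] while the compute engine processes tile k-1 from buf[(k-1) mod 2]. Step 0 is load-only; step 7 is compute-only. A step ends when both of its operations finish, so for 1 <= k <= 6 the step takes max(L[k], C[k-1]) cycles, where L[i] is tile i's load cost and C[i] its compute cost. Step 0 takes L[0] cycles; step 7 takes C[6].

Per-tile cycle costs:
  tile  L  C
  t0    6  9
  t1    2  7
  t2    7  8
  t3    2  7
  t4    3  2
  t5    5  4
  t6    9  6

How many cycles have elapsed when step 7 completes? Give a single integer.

end_cycle[7] = 57

k=0 load=t0/6c comp=- wait=6 total=6
k=1 load=t1/2c comp=t0/9c wait=9 total=15
k=2 load=t2/7c comp=t1/7c wait=7 total=22
k=3 load=t3/2c comp=t2/8c wait=8 total=30
k=4 load=t4/3c comp=t3/7c wait=7 total=37
k=5 load=t5/5c comp=t4/2c wait=5 total=42
k=6 load=t6/9c comp=t5/4c wait=9 total=51
k=7 load=- comp=t6/6c wait=6 total=57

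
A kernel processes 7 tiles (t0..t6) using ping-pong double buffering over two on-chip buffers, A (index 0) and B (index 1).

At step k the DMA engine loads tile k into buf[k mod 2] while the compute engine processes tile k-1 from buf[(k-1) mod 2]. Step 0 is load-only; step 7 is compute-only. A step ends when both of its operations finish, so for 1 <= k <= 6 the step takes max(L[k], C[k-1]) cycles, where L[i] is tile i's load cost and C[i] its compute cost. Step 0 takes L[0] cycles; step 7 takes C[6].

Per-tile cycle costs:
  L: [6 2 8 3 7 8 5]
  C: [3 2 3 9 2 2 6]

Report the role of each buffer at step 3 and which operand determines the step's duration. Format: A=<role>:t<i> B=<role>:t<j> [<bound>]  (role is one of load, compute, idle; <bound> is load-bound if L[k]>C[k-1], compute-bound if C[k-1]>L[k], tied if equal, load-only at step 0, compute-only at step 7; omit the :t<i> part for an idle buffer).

  0. 6=6c; end=6; A:t0 B:-
  1. max(2,3)=3c; end=9; A:t0 B:t1
  2. max(8,2)=8c; end=17; A:t2 B:t1
  3. max(3,3)=3c; end=20; A:t2 B:t3
  4. max(7,9)=9c; end=29; A:t4 B:t3
  5. max(8,2)=8c; end=37; A:t4 B:t5
  6. max(5,2)=5c; end=42; A:t6 B:t5
  7. 6=6c; end=48; A:t6 B:t5

step 3: A=compute:t2 B=load:t3 [tied]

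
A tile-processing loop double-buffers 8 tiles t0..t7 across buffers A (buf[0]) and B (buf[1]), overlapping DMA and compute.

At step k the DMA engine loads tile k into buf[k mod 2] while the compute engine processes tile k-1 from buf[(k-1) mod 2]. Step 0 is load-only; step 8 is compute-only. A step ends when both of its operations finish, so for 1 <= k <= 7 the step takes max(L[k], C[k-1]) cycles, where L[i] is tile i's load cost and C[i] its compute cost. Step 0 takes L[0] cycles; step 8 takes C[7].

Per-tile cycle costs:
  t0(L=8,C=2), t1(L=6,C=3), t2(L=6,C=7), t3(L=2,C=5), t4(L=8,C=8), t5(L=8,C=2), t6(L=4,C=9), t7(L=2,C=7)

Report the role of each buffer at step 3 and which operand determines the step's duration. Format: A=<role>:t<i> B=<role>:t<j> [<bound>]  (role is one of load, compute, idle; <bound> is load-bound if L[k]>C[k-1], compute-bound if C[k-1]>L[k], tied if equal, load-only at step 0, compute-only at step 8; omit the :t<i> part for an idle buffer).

k=0 load=t0/8c comp=- wait=8 total=8
k=1 load=t1/6c comp=t0/2c wait=6 total=14
k=2 load=t2/6c comp=t1/3c wait=6 total=20
k=3 load=t3/2c comp=t2/7c wait=7 total=27
k=4 load=t4/8c comp=t3/5c wait=8 total=35
k=5 load=t5/8c comp=t4/8c wait=8 total=43
k=6 load=t6/4c comp=t5/2c wait=4 total=47
k=7 load=t7/2c comp=t6/9c wait=9 total=56
k=8 load=- comp=t7/7c wait=7 total=63

step 3: A=compute:t2 B=load:t3 [compute-bound]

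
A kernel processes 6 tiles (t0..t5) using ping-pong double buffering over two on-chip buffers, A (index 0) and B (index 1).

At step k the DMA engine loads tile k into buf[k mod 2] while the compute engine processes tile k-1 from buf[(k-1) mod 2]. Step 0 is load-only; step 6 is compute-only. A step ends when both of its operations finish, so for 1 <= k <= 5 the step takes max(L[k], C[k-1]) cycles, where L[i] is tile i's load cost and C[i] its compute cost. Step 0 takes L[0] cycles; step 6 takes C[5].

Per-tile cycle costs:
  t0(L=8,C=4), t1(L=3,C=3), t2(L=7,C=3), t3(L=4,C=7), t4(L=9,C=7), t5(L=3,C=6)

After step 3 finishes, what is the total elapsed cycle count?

k=0 load=t0/8c comp=- wait=8 total=8
k=1 load=t1/3c comp=t0/4c wait=4 total=12
k=2 load=t2/7c comp=t1/3c wait=7 total=19
k=3 load=t3/4c comp=t2/3c wait=4 total=23
k=4 load=t4/9c comp=t3/7c wait=9 total=32
k=5 load=t5/3c comp=t4/7c wait=7 total=39
k=6 load=- comp=t5/6c wait=6 total=45

end_cycle[3] = 23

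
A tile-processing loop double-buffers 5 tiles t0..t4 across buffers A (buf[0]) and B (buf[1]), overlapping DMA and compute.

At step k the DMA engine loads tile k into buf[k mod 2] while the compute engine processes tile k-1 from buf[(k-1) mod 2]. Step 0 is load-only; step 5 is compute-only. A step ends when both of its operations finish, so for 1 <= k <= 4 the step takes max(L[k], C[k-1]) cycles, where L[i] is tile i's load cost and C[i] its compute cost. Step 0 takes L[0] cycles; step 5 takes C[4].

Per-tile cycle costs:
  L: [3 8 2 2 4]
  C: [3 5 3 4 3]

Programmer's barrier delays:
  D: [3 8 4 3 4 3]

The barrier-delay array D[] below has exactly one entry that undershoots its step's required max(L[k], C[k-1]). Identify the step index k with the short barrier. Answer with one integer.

[0] required=L[0]=3=3 vs D=3 ok
[1] required=max(L[1]=8,C[0]=3)=8 vs D=8 ok
[2] required=max(L[2]=2,C[1]=5)=5 vs D=4 SHORT
[3] required=max(L[3]=2,C[2]=3)=3 vs D=3 ok
[4] required=max(L[4]=4,C[3]=4)=4 vs D=4 ok
[5] required=C[4]=3=3 vs D=3 ok

hazard at step 2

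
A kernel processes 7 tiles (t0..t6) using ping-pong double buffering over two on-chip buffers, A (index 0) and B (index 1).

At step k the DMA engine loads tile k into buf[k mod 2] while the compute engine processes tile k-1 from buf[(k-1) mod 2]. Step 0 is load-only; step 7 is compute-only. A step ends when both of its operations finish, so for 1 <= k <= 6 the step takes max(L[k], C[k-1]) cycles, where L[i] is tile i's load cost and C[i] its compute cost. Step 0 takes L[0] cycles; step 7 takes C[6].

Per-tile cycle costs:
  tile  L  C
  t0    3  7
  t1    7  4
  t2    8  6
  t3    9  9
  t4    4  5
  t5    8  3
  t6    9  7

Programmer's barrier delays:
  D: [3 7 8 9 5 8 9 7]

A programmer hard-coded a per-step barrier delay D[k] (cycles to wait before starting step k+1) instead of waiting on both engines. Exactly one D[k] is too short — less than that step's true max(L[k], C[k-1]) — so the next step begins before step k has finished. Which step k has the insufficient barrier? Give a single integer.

hazard at step 4

step 0: need L[0]=3 = 3; D[0]=3 ok
step 1: need max(L[1]=7,C[0]=7) = 7; D[1]=7 ok
step 2: need max(L[2]=8,C[1]=4) = 8; D[2]=8 ok
step 3: need max(L[3]=9,C[2]=6) = 9; D[3]=9 ok
step 4: need max(L[4]=4,C[3]=9) = 9; D[4]=5 SHORT
step 5: need max(L[5]=8,C[4]=5) = 8; D[5]=8 ok
step 6: need max(L[6]=9,C[5]=3) = 9; D[6]=9 ok
step 7: need C[6]=7 = 7; D[7]=7 ok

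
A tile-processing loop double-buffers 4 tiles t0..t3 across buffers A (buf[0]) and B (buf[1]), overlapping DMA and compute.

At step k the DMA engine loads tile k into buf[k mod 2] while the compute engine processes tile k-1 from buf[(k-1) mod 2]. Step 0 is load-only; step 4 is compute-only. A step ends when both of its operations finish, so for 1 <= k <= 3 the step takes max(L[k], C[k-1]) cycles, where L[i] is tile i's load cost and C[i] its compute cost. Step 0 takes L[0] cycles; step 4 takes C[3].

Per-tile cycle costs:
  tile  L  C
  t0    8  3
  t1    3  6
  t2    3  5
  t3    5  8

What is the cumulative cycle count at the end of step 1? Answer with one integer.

step 0: L[0]=8 → dur=8, Σ=8 | A=load:t0 B=idle [load-only]
step 1: L[1]=3 C[0]=3 → dur=3, Σ=11 | A=compute:t0 B=load:t1 [tied]
step 2: L[2]=3 C[1]=6 → dur=6, Σ=17 | A=load:t2 B=compute:t1 [compute-bound]
step 3: L[3]=5 C[2]=5 → dur=5, Σ=22 | A=compute:t2 B=load:t3 [tied]
step 4: C[3]=8 → dur=8, Σ=30 | A=idle B=compute:t3 [compute-only]

end_cycle[1] = 11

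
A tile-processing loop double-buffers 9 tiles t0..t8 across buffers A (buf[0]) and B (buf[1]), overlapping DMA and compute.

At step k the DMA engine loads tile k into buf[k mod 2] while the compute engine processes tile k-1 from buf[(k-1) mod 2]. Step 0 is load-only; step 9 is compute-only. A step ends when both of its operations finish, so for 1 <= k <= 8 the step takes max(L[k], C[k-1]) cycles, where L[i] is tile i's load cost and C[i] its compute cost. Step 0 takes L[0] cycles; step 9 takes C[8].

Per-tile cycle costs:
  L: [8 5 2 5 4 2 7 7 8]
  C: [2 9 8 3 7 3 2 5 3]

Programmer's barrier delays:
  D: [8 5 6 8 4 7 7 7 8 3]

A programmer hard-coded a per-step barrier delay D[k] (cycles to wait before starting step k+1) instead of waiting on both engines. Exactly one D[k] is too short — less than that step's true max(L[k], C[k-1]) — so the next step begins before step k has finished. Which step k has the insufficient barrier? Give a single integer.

hazard at step 2

step 0: need L[0]=8 = 8; D[0]=8 ok
step 1: need max(L[1]=5,C[0]=2) = 5; D[1]=5 ok
step 2: need max(L[2]=2,C[1]=9) = 9; D[2]=6 SHORT
step 3: need max(L[3]=5,C[2]=8) = 8; D[3]=8 ok
step 4: need max(L[4]=4,C[3]=3) = 4; D[4]=4 ok
step 5: need max(L[5]=2,C[4]=7) = 7; D[5]=7 ok
step 6: need max(L[6]=7,C[5]=3) = 7; D[6]=7 ok
step 7: need max(L[7]=7,C[6]=2) = 7; D[7]=7 ok
step 8: need max(L[8]=8,C[7]=5) = 8; D[8]=8 ok
step 9: need C[8]=3 = 3; D[9]=3 ok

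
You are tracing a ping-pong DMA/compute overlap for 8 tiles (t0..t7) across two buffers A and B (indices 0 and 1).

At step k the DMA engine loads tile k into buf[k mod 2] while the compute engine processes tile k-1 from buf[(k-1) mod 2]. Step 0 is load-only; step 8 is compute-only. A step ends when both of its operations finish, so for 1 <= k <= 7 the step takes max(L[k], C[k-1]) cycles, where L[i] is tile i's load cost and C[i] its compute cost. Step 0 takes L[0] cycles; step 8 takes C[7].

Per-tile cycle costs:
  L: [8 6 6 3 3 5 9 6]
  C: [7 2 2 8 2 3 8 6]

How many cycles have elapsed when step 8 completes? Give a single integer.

end_cycle[8] = 60

k=0 load=t0/8c comp=- wait=8 total=8
k=1 load=t1/6c comp=t0/7c wait=7 total=15
k=2 load=t2/6c comp=t1/2c wait=6 total=21
k=3 load=t3/3c comp=t2/2c wait=3 total=24
k=4 load=t4/3c comp=t3/8c wait=8 total=32
k=5 load=t5/5c comp=t4/2c wait=5 total=37
k=6 load=t6/9c comp=t5/3c wait=9 total=46
k=7 load=t7/6c comp=t6/8c wait=8 total=54
k=8 load=- comp=t7/6c wait=6 total=60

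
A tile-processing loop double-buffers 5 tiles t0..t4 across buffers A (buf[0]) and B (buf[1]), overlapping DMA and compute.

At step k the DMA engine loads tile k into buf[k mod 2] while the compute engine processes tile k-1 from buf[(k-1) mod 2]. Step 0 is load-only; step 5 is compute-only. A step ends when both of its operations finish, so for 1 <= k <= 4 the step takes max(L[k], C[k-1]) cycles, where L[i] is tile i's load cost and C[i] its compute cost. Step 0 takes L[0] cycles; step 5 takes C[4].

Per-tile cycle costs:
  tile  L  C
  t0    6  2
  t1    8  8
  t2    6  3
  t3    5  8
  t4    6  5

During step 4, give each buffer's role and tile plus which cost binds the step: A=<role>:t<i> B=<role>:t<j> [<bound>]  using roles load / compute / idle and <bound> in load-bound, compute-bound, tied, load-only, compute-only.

k=0 load=t0/6c comp=- wait=6 total=6
k=1 load=t1/8c comp=t0/2c wait=8 total=14
k=2 load=t2/6c comp=t1/8c wait=8 total=22
k=3 load=t3/5c comp=t2/3c wait=5 total=27
k=4 load=t4/6c comp=t3/8c wait=8 total=35
k=5 load=- comp=t4/5c wait=5 total=40

step 4: A=load:t4 B=compute:t3 [compute-bound]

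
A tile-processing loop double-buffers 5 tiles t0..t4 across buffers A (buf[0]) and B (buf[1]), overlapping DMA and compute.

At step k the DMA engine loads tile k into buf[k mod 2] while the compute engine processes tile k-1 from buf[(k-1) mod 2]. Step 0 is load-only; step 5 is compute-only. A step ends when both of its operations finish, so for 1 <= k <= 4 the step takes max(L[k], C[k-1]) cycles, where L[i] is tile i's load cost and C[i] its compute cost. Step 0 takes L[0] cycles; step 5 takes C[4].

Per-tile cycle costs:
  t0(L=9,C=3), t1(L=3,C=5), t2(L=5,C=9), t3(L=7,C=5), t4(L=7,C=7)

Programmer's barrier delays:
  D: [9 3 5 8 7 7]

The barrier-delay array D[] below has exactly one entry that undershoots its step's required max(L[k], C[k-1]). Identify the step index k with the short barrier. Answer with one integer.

hazard at step 3

step 0: need L[0]=9 = 9; D[0]=9 ok
step 1: need max(L[1]=3,C[0]=3) = 3; D[1]=3 ok
step 2: need max(L[2]=5,C[1]=5) = 5; D[2]=5 ok
step 3: need max(L[3]=7,C[2]=9) = 9; D[3]=8 SHORT
step 4: need max(L[4]=7,C[3]=5) = 7; D[4]=7 ok
step 5: need C[4]=7 = 7; D[5]=7 ok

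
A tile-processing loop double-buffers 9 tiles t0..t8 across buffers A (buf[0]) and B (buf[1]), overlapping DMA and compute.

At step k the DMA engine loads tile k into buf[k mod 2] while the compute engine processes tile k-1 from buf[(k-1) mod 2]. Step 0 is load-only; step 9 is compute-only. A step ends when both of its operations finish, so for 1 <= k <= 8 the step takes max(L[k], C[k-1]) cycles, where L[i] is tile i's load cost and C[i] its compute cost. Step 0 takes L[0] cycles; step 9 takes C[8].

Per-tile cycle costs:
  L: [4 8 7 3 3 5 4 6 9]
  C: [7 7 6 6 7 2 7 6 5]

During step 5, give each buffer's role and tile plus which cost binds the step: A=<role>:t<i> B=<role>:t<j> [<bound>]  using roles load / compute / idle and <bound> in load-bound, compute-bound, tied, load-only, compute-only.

  0. 4=4c; end=4; A:t0 B:-
  1. max(8,7)=8c; end=12; A:t0 B:t1
  2. max(7,7)=7c; end=19; A:t2 B:t1
  3. max(3,6)=6c; end=25; A:t2 B:t3
  4. max(3,6)=6c; end=31; A:t4 B:t3
  5. max(5,7)=7c; end=38; A:t4 B:t5
  6. max(4,2)=4c; end=42; A:t6 B:t5
  7. max(6,7)=7c; end=49; A:t6 B:t7
  8. max(9,6)=9c; end=58; A:t8 B:t7
  9. 5=5c; end=63; A:t8 B:t7

step 5: A=compute:t4 B=load:t5 [compute-bound]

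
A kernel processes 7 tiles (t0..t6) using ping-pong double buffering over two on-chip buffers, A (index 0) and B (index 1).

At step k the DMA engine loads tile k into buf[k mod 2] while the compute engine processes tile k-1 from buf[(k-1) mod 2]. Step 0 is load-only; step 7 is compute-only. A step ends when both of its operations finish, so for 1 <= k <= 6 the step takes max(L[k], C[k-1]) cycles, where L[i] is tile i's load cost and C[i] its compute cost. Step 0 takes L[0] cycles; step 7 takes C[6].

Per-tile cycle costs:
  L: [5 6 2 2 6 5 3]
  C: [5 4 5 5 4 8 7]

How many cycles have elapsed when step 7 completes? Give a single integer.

k=0 load=t0/5c comp=- wait=5 total=5
k=1 load=t1/6c comp=t0/5c wait=6 total=11
k=2 load=t2/2c comp=t1/4c wait=4 total=15
k=3 load=t3/2c comp=t2/5c wait=5 total=20
k=4 load=t4/6c comp=t3/5c wait=6 total=26
k=5 load=t5/5c comp=t4/4c wait=5 total=31
k=6 load=t6/3c comp=t5/8c wait=8 total=39
k=7 load=- comp=t6/7c wait=7 total=46

end_cycle[7] = 46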